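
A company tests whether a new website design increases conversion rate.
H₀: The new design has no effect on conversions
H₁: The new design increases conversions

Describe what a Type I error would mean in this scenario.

Type I error (α): Rejecting H₀ when H₀ is true
Type II error (β): Failing to reject H₀ when H₁ is true

Answer: Switching to a new design that doesn't actually help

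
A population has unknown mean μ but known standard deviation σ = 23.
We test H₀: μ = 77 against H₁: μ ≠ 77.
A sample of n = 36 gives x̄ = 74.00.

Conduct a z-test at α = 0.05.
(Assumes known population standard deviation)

Answer: z = -0.7826, fail to reject H₀

Derivation:
Standard error: SE = σ/√n = 23/√36 = 3.8333
z-statistic: z = (x̄ - μ₀)/SE = (74.00 - 77)/3.8333 = -0.7826
Critical value: ±1.960
p-value = 0.4339
Decision: fail to reject H₀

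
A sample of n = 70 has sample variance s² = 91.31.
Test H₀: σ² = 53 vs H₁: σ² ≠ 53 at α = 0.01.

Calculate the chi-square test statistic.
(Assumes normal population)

Answer: χ² = 118.8753, reject H₀

Derivation:
df = n - 1 = 69
χ² = (n-1)s²/σ₀² = 69×91.31/53 = 118.8753
Critical values: χ²_{0.995,69} = 42.494, χ²_{0.005,69} = 102.996
Rejection region: χ² < 42.494 or χ² > 102.996
Decision: reject H₀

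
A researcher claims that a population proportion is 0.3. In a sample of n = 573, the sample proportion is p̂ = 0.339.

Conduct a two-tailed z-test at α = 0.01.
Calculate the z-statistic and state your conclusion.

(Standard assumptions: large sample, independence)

H₀: p = 0.3, H₁: p ≠ 0.3
Standard error: SE = √(p₀(1-p₀)/n) = √(0.3×0.7/573) = 0.019144
z-statistic: z = (p̂ - p₀)/SE = (0.339 - 0.3)/0.019144 = 2.0372
Critical value: z_0.005 = ±2.576
p-value = 0.0416
Decision: fail to reject H₀ at α = 0.01

Answer: z = 2.0372, fail to reject H₀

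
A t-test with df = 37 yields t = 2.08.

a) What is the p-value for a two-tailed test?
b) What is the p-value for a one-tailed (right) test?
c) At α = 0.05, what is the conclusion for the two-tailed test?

Using t-distribution with df = 37:
a) Two-tailed: p = 2×P(T > 2.08) = 0.0445
b) One-tailed: p = P(T > 2.08) = 0.0223
c) 0.0445 < 0.05, reject H₀

Answer: a) 0.0445, b) 0.0223, c) reject H₀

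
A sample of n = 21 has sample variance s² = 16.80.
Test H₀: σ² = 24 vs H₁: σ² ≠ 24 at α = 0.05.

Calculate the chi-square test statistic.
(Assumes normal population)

Answer: χ² = 14.0000, fail to reject H₀

Derivation:
df = n - 1 = 20
χ² = (n-1)s²/σ₀² = 20×16.80/24 = 14.0000
Critical values: χ²_{0.975,20} = 9.591, χ²_{0.025,20} = 34.170
Rejection region: χ² < 9.591 or χ² > 34.170
Decision: fail to reject H₀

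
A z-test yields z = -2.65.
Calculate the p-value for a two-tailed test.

Answer: p-value ≈ 0.0080

Derivation:
For z = -2.65:
p = 2×P(Z > |-2.65|) = 2×(1 - Φ(2.65)) = 0.0080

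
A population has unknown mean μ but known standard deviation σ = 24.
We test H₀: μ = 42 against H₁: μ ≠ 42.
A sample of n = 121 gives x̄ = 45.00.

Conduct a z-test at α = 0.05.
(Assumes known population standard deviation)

Answer: z = 1.3750, fail to reject H₀

Derivation:
Standard error: SE = σ/√n = 24/√121 = 2.1818
z-statistic: z = (x̄ - μ₀)/SE = (45.00 - 42)/2.1818 = 1.3750
Critical value: ±1.960
p-value = 0.1691
Decision: fail to reject H₀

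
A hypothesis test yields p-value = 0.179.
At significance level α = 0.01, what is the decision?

Answer: fail to reject H₀

Derivation:
Compare p-value to α:
0.179 ≥ 0.01
Decision: fail to reject H₀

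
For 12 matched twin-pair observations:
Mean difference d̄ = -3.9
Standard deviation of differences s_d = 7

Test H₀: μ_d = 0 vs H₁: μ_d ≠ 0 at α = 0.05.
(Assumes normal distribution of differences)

df = n - 1 = 11
SE = s_d/√n = 7/√12 = 2.0207
t = d̄/SE = -3.9/2.0207 = -1.9300
Critical value: t_{0.025,11} = ±2.201
p-value ≈ 0.0798
Decision: fail to reject H₀

Answer: t = -1.9300, fail to reject H₀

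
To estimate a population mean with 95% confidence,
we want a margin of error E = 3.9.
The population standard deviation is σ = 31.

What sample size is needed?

z_0.025 = 1.960
n = (z×σ/E)² = (1.960×31/3.9)²
n = 242.7204
Round up: n = 243

Answer: n = 243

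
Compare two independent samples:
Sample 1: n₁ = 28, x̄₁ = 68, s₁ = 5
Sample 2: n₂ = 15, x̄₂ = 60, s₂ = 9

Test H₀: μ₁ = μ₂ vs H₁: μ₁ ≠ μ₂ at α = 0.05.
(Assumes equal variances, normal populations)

Pooled variance: s²_p = [27×5² + 14×9²]/(41) = 44.1220
s_p = 6.6424
SE = s_p×√(1/n₁ + 1/n₂) = 6.6424×√(1/28 + 1/15) = 2.1254
t = (x̄₁ - x̄₂)/SE = (68 - 60)/2.1254 = 3.7640
df = 41, t-critical = ±2.020
Decision: reject H₀

Answer: t = 3.7640, reject H₀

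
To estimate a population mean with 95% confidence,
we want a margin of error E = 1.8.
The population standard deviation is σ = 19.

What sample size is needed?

z_0.025 = 1.960
n = (z×σ/E)² = (1.960×19/1.8)²
n = 428.0301
Round up: n = 429

Answer: n = 429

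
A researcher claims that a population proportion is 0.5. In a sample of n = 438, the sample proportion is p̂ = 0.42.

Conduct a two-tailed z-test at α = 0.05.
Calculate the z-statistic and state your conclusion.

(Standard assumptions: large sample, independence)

Answer: z = -3.3485, reject H₀

Derivation:
H₀: p = 0.5, H₁: p ≠ 0.5
Standard error: SE = √(p₀(1-p₀)/n) = √(0.5×0.5/438) = 0.023891
z-statistic: z = (p̂ - p₀)/SE = (0.42 - 0.5)/0.023891 = -3.3485
Critical value: z_0.025 = ±1.960
p-value = 0.0008
Decision: reject H₀ at α = 0.05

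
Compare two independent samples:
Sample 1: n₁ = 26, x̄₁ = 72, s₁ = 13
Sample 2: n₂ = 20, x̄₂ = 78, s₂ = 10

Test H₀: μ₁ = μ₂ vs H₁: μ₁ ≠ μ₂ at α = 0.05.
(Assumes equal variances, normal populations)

Pooled variance: s²_p = [25×13² + 19×10²]/(44) = 139.2045
s_p = 11.7985
SE = s_p×√(1/n₁ + 1/n₂) = 11.7985×√(1/26 + 1/20) = 3.5092
t = (x̄₁ - x̄₂)/SE = (72 - 78)/3.5092 = -1.7098
df = 44, t-critical = ±2.015
Decision: fail to reject H₀

Answer: t = -1.7098, fail to reject H₀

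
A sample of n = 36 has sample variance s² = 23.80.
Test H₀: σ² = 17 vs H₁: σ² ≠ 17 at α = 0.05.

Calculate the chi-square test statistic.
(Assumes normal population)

Answer: χ² = 49.0000, fail to reject H₀

Derivation:
df = n - 1 = 35
χ² = (n-1)s²/σ₀² = 35×23.80/17 = 49.0000
Critical values: χ²_{0.975,35} = 20.569, χ²_{0.025,35} = 53.203
Rejection region: χ² < 20.569 or χ² > 53.203
Decision: fail to reject H₀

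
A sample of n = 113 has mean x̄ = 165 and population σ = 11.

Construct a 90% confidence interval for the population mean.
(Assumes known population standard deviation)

Answer: (163.2978, 166.7022)

Derivation:
Confidence level: 90%, α = 0.1
z_0.05 = 1.645
SE = σ/√n = 11/√113 = 1.0348
Margin of error = 1.645 × 1.0348 = 1.7022
CI: x̄ ± margin = 165 ± 1.7022
CI: (163.2978, 166.7022)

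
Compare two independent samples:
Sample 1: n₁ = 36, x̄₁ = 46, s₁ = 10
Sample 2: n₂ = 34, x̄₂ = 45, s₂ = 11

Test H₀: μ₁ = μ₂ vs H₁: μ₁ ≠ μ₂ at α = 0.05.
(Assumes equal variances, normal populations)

Pooled variance: s²_p = [35×10² + 33×11²]/(68) = 110.1912
s_p = 10.4972
SE = s_p×√(1/n₁ + 1/n₂) = 10.4972×√(1/36 + 1/34) = 2.5103
t = (x̄₁ - x̄₂)/SE = (46 - 45)/2.5103 = 0.3984
df = 68, t-critical = ±1.995
Decision: fail to reject H₀

Answer: t = 0.3984, fail to reject H₀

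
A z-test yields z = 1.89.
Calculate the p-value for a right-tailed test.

For z = 1.89:
p = P(Z > 1.89) = 1 - Φ(1.89) = 0.0294

Answer: p-value ≈ 0.0294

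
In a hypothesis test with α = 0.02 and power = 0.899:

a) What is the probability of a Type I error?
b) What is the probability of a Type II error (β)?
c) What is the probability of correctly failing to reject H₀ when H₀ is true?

a) Type I error probability = α = 0.02
b) Power = P(reject H₀ | H₁ true) = 1 - β = 0.899, so Type II error probability = β = 1 - Power = 0.101
c) P(fail to reject H₀ | H₀ true) = 1 - α = 0.98

Answer: a) 0.02, b) 0.101, c) 0.98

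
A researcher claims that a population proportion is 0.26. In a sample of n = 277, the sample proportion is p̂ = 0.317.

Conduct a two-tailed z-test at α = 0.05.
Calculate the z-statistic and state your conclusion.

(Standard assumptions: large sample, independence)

Answer: z = 2.1628, reject H₀

Derivation:
H₀: p = 0.26, H₁: p ≠ 0.26
Standard error: SE = √(p₀(1-p₀)/n) = √(0.26×0.74/277) = 0.026355
z-statistic: z = (p̂ - p₀)/SE = (0.317 - 0.26)/0.026355 = 2.1628
Critical value: z_0.025 = ±1.960
p-value = 0.0306
Decision: reject H₀ at α = 0.05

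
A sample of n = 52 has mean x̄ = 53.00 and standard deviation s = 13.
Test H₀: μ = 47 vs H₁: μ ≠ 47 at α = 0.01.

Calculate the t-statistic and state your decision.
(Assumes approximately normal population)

df = n - 1 = 51
SE = s/√n = 13/√52 = 1.8028
t = (x̄ - μ₀)/SE = (53.00 - 47)/1.8028 = 3.3282
Critical value: t_{0.005,51} = ±2.676
p-value ≈ 0.0016
Decision: reject H₀

Answer: t = 3.3282, reject H₀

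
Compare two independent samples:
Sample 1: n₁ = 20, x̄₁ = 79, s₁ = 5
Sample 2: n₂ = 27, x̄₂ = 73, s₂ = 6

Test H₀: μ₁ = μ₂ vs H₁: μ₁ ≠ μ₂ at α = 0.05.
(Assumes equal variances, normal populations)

Answer: t = 3.6320, reject H₀

Derivation:
Pooled variance: s²_p = [19×5² + 26×6²]/(45) = 31.3556
s_p = 5.5996
SE = s_p×√(1/n₁ + 1/n₂) = 5.5996×√(1/20 + 1/27) = 1.6520
t = (x̄₁ - x̄₂)/SE = (79 - 73)/1.6520 = 3.6320
df = 45, t-critical = ±2.014
Decision: reject H₀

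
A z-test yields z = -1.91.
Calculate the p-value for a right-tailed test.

For z = -1.91:
p = P(Z > -1.91) = 1 - Φ(-1.91) = 0.9719

Answer: p-value ≈ 0.9719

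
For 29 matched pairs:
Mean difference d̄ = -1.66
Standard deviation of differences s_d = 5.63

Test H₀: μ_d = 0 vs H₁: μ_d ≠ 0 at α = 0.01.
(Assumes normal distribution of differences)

df = n - 1 = 28
SE = s_d/√n = 5.63/√29 = 1.0455
t = d̄/SE = -1.66/1.0455 = -1.5878
Critical value: t_{0.005,28} = ±2.763
p-value ≈ 0.1236
Decision: fail to reject H₀

Answer: t = -1.5878, fail to reject H₀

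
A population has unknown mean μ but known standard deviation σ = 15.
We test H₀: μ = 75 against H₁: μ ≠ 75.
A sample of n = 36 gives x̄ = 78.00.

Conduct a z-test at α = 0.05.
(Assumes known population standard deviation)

Answer: z = 1.2000, fail to reject H₀

Derivation:
Standard error: SE = σ/√n = 15/√36 = 2.5000
z-statistic: z = (x̄ - μ₀)/SE = (78.00 - 75)/2.5000 = 1.2000
Critical value: ±1.960
p-value = 0.2301
Decision: fail to reject H₀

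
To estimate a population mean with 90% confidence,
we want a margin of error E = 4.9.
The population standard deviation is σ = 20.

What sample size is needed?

z_0.05 = 1.645
n = (z×σ/E)² = (1.645×20/4.9)²
n = 45.0816
Round up: n = 46

Answer: n = 46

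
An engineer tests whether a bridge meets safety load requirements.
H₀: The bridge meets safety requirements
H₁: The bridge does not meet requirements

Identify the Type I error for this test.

Answer: Unnecessarily closing a safe bridge for repairs

Derivation:
Type I error: rejecting H₀ when it is actually true (false positive).
Type II error: failing to reject H₀ when H₁ is actually true (false negative).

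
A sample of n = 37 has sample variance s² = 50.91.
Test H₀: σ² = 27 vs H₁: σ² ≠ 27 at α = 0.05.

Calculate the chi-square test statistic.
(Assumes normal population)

df = n - 1 = 36
χ² = (n-1)s²/σ₀² = 36×50.91/27 = 67.8800
Critical values: χ²_{0.975,36} = 21.336, χ²_{0.025,36} = 54.437
Rejection region: χ² < 21.336 or χ² > 54.437
Decision: reject H₀

Answer: χ² = 67.8800, reject H₀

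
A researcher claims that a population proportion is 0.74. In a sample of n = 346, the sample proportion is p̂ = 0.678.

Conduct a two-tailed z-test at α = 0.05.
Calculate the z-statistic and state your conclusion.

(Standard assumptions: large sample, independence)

Answer: z = -2.6292, reject H₀

Derivation:
H₀: p = 0.74, H₁: p ≠ 0.74
Standard error: SE = √(p₀(1-p₀)/n) = √(0.74×0.26/346) = 0.023581
z-statistic: z = (p̂ - p₀)/SE = (0.678 - 0.74)/0.023581 = -2.6292
Critical value: z_0.025 = ±1.960
p-value = 0.0086
Decision: reject H₀ at α = 0.05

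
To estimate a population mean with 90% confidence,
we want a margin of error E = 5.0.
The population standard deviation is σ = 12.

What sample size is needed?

z_0.05 = 1.645
n = (z×σ/E)² = (1.645×12/5.0)²
n = 15.5867
Round up: n = 16

Answer: n = 16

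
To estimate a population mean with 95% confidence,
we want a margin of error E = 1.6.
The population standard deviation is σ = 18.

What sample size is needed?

z_0.025 = 1.960
n = (z×σ/E)² = (1.960×18/1.6)²
n = 486.2025
Round up: n = 487

Answer: n = 487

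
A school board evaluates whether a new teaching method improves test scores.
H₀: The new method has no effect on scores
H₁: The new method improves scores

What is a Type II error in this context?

A Type I error (probability α) occurs when we reject a true H₀.
A Type II error (probability β) occurs when we fail to reject a false H₀.

Answer: Failing to adopt an effective teaching method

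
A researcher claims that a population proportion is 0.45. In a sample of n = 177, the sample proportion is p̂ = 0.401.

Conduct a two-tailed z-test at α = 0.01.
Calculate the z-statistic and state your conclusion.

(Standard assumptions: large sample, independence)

H₀: p = 0.45, H₁: p ≠ 0.45
Standard error: SE = √(p₀(1-p₀)/n) = √(0.45×0.55/177) = 0.037394
z-statistic: z = (p̂ - p₀)/SE = (0.401 - 0.45)/0.037394 = -1.3104
Critical value: z_0.005 = ±2.576
p-value = 0.1901
Decision: fail to reject H₀ at α = 0.01

Answer: z = -1.3104, fail to reject H₀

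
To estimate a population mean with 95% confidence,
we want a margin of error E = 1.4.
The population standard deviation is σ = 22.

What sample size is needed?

z_0.025 = 1.960
n = (z×σ/E)² = (1.960×22/1.4)²
n = 948.6400
Round up: n = 949

Answer: n = 949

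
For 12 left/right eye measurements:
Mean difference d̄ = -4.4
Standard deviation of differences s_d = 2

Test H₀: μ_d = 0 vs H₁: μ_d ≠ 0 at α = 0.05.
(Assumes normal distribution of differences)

Answer: t = -7.6204, reject H₀

Derivation:
df = n - 1 = 11
SE = s_d/√n = 2/√12 = 0.5774
t = d̄/SE = -4.4/0.5774 = -7.6204
Critical value: t_{0.025,11} = ±2.201
p-value < 0.0001
Decision: reject H₀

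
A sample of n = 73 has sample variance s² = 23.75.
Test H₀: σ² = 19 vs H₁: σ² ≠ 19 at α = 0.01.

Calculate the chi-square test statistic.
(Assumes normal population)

df = n - 1 = 72
χ² = (n-1)s²/σ₀² = 72×23.75/19 = 90.0000
Critical values: χ²_{0.995,72} = 44.843, χ²_{0.005,72} = 106.648
Rejection region: χ² < 44.843 or χ² > 106.648
Decision: fail to reject H₀

Answer: χ² = 90.0000, fail to reject H₀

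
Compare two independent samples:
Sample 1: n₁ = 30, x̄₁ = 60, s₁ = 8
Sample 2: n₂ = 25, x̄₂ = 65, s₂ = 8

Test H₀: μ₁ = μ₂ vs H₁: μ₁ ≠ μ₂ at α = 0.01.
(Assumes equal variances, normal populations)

Pooled variance: s²_p = [29×8² + 24×8²]/(53) = 64.0000
s_p = 8.0000
SE = s_p×√(1/n₁ + 1/n₂) = 8.0000×√(1/30 + 1/25) = 2.1664
t = (x̄₁ - x̄₂)/SE = (60 - 65)/2.1664 = -2.3080
df = 53, t-critical = ±2.672
Decision: fail to reject H₀

Answer: t = -2.3080, fail to reject H₀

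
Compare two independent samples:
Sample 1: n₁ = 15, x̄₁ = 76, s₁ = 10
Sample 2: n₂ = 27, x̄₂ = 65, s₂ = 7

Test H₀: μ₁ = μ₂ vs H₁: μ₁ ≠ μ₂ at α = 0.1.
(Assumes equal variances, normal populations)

Answer: t = 4.1777, reject H₀

Derivation:
Pooled variance: s²_p = [14×10² + 26×7²]/(40) = 66.8500
s_p = 8.1762
SE = s_p×√(1/n₁ + 1/n₂) = 8.1762×√(1/15 + 1/27) = 2.6330
t = (x̄₁ - x̄₂)/SE = (76 - 65)/2.6330 = 4.1777
df = 40, t-critical = ±1.684
Decision: reject H₀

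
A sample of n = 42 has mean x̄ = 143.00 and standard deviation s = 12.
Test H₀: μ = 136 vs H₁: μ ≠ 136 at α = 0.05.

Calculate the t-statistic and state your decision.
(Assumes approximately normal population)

Answer: t = 3.7805, reject H₀

Derivation:
df = n - 1 = 41
SE = s/√n = 12/√42 = 1.8516
t = (x̄ - μ₀)/SE = (143.00 - 136)/1.8516 = 3.7805
Critical value: t_{0.025,41} = ±2.020
p-value ≈ 0.0005
Decision: reject H₀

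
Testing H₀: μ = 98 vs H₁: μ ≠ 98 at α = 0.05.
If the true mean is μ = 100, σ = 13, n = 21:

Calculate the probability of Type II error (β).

Answer: β ≈ 0.8914

Derivation:
SE = σ/√n = 13/√21 = 2.8368
Critical values: μ₀ ± z_0.025×SE = 98 ± 1.960×2.8368
Acceptance region: (92.4399, 103.5601)
Under H₁ (μ = 100): z_high = (103.5601 - 100)/2.8368 = 1.2550, z_low = (92.4399 - 100)/2.8368 = -2.6650
β = P(not reject | H₁) = Φ(1.2550) - Φ(-2.6650) ≈ 0.8914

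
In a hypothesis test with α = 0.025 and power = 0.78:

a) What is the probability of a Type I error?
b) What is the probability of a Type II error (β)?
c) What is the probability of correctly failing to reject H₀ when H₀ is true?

Answer: a) 0.025, b) 0.22, c) 0.975

Derivation:
a) Type I error probability = α = 0.025
b) Power = P(reject H₀ | H₁ true) = 1 - β = 0.78, so Type II error probability = β = 1 - Power = 0.22
c) P(fail to reject H₀ | H₀ true) = 1 - α = 0.975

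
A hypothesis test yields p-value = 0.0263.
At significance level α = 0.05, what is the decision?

Answer: reject H₀

Derivation:
Compare p-value to α:
0.0263 < 0.05
Decision: reject H₀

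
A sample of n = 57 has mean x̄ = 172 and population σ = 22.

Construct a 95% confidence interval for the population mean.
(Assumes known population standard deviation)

Answer: (166.2886, 177.7114)

Derivation:
Confidence level: 95%, α = 0.05
z_0.025 = 1.960
SE = σ/√n = 22/√57 = 2.9140
Margin of error = 1.960 × 2.9140 = 5.7114
CI: x̄ ± margin = 172 ± 5.7114
CI: (166.2886, 177.7114)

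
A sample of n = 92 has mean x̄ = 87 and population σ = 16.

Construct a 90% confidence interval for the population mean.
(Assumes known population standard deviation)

Confidence level: 90%, α = 0.1
z_0.05 = 1.645
SE = σ/√n = 16/√92 = 1.6681
Margin of error = 1.645 × 1.6681 = 2.7440
CI: x̄ ± margin = 87 ± 2.7440
CI: (84.2560, 89.7440)

Answer: (84.2560, 89.7440)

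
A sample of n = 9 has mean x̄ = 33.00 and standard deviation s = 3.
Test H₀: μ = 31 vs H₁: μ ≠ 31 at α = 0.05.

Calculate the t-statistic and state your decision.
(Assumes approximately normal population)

Answer: t = 2.0000, fail to reject H₀

Derivation:
df = n - 1 = 8
SE = s/√n = 3/√9 = 1.0000
t = (x̄ - μ₀)/SE = (33.00 - 31)/1.0000 = 2.0000
Critical value: t_{0.025,8} = ±2.306
p-value ≈ 0.0805
Decision: fail to reject H₀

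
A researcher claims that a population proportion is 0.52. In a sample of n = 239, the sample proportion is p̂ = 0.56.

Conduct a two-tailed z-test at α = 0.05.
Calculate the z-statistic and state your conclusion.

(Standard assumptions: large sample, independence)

Answer: z = 1.2378, fail to reject H₀

Derivation:
H₀: p = 0.52, H₁: p ≠ 0.52
Standard error: SE = √(p₀(1-p₀)/n) = √(0.52×0.48/239) = 0.032316
z-statistic: z = (p̂ - p₀)/SE = (0.56 - 0.52)/0.032316 = 1.2378
Critical value: z_0.025 = ±1.960
p-value = 0.2158
Decision: fail to reject H₀ at α = 0.05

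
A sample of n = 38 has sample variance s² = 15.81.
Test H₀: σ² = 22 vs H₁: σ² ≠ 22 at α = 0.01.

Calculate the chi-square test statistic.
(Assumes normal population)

Answer: χ² = 26.5895, fail to reject H₀

Derivation:
df = n - 1 = 37
χ² = (n-1)s²/σ₀² = 37×15.81/22 = 26.5895
Critical values: χ²_{0.995,37} = 18.586, χ²_{0.005,37} = 62.883
Rejection region: χ² < 18.586 or χ² > 62.883
Decision: fail to reject H₀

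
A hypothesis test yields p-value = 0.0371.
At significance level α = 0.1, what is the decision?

Compare p-value to α:
0.0371 < 0.1
Decision: reject H₀

Answer: reject H₀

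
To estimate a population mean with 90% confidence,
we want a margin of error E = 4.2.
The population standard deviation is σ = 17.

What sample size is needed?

Answer: n = 45

Derivation:
z_0.05 = 1.645
n = (z×σ/E)² = (1.645×17/4.2)²
n = 44.3334
Round up: n = 45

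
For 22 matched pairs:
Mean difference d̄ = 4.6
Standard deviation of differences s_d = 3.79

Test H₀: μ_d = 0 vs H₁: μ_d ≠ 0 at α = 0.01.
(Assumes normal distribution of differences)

df = n - 1 = 21
SE = s_d/√n = 3.79/√22 = 0.8080
t = d̄/SE = 4.6/0.8080 = 5.6931
Critical value: t_{0.005,21} = ±2.831
p-value < 0.0001
Decision: reject H₀

Answer: t = 5.6931, reject H₀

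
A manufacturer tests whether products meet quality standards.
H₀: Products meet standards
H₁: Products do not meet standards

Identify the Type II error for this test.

Type I error (α): Rejecting H₀ when H₀ is true
Type II error (β): Failing to reject H₀ when H₁ is true

Answer: Accepting products as meeting standards when they don't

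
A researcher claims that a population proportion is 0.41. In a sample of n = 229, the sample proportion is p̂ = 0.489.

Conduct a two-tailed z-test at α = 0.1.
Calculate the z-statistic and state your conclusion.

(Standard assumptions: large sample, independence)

Answer: z = 2.4307, reject H₀

Derivation:
H₀: p = 0.41, H₁: p ≠ 0.41
Standard error: SE = √(p₀(1-p₀)/n) = √(0.41×0.59/229) = 0.032501
z-statistic: z = (p̂ - p₀)/SE = (0.489 - 0.41)/0.032501 = 2.4307
Critical value: z_0.05 = ±1.645
p-value = 0.0151
Decision: reject H₀ at α = 0.1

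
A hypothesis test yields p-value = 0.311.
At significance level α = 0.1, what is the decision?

Compare p-value to α:
0.311 ≥ 0.1
Decision: fail to reject H₀

Answer: fail to reject H₀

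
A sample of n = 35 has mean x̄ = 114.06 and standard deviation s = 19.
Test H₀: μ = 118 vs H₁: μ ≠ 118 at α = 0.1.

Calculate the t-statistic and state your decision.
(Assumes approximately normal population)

df = n - 1 = 34
SE = s/√n = 19/√35 = 3.2116
t = (x̄ - μ₀)/SE = (114.06 - 118)/3.2116 = -1.2268
Critical value: t_{0.05,34} = ±1.691
p-value ≈ 0.2283
Decision: fail to reject H₀

Answer: t = -1.2268, fail to reject H₀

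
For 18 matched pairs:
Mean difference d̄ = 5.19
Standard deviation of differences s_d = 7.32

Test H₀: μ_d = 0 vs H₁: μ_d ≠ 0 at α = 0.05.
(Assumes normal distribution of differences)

df = n - 1 = 17
SE = s_d/√n = 7.32/√18 = 1.7253
t = d̄/SE = 5.19/1.7253 = 3.0082
Critical value: t_{0.025,17} = ±2.110
p-value ≈ 0.0079
Decision: reject H₀

Answer: t = 3.0082, reject H₀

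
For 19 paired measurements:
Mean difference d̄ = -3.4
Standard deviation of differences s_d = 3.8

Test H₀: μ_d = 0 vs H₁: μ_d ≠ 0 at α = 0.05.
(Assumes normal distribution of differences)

Answer: t = -3.9000, reject H₀

Derivation:
df = n - 1 = 18
SE = s_d/√n = 3.8/√19 = 0.8718
t = d̄/SE = -3.4/0.8718 = -3.9000
Critical value: t_{0.025,18} = ±2.101
p-value ≈ 0.0010
Decision: reject H₀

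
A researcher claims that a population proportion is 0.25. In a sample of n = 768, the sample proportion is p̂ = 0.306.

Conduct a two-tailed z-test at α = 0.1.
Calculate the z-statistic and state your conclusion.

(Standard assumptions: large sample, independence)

Answer: z = 3.5840, reject H₀

Derivation:
H₀: p = 0.25, H₁: p ≠ 0.25
Standard error: SE = √(p₀(1-p₀)/n) = √(0.25×0.75/768) = 0.015625
z-statistic: z = (p̂ - p₀)/SE = (0.306 - 0.25)/0.015625 = 3.5840
Critical value: z_0.05 = ±1.645
p-value = 0.0003
Decision: reject H₀ at α = 0.1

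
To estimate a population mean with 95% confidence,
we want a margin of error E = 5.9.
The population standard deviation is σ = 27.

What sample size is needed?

Answer: n = 81

Derivation:
z_0.025 = 1.960
n = (z×σ/E)² = (1.960×27/5.9)²
n = 80.4518
Round up: n = 81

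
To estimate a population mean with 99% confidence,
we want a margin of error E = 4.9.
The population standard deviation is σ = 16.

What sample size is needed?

Answer: n = 71

Derivation:
z_0.005 = 2.576
n = (z×σ/E)² = (2.576×16/4.9)²
n = 70.7521
Round up: n = 71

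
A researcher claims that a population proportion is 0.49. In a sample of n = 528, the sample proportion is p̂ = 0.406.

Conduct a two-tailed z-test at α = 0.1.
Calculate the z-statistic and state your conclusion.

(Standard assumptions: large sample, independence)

Answer: z = -3.8612, reject H₀

Derivation:
H₀: p = 0.49, H₁: p ≠ 0.49
Standard error: SE = √(p₀(1-p₀)/n) = √(0.49×0.51/528) = 0.021755
z-statistic: z = (p̂ - p₀)/SE = (0.406 - 0.49)/0.021755 = -3.8612
Critical value: z_0.05 = ±1.645
p-value = 0.0001
Decision: reject H₀ at α = 0.1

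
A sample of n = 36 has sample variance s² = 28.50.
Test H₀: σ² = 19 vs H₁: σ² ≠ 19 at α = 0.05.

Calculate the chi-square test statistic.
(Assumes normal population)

Answer: χ² = 52.5000, fail to reject H₀

Derivation:
df = n - 1 = 35
χ² = (n-1)s²/σ₀² = 35×28.50/19 = 52.5000
Critical values: χ²_{0.975,35} = 20.569, χ²_{0.025,35} = 53.203
Rejection region: χ² < 20.569 or χ² > 53.203
Decision: fail to reject H₀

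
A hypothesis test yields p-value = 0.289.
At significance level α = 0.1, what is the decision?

Compare p-value to α:
0.289 ≥ 0.1
Decision: fail to reject H₀

Answer: fail to reject H₀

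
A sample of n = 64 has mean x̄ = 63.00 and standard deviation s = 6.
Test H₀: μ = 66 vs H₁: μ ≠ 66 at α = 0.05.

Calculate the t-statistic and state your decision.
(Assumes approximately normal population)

Answer: t = -4.0000, reject H₀

Derivation:
df = n - 1 = 63
SE = s/√n = 6/√64 = 0.7500
t = (x̄ - μ₀)/SE = (63.00 - 66)/0.7500 = -4.0000
Critical value: t_{0.025,63} = ±1.998
p-value ≈ 0.0002
Decision: reject H₀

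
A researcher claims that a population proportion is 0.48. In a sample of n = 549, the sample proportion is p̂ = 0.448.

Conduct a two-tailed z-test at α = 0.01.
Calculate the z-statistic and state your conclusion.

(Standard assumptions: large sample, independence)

H₀: p = 0.48, H₁: p ≠ 0.48
Standard error: SE = √(p₀(1-p₀)/n) = √(0.48×0.52/549) = 0.021322
z-statistic: z = (p̂ - p₀)/SE = (0.448 - 0.48)/0.021322 = -1.5008
Critical value: z_0.005 = ±2.576
p-value = 0.1334
Decision: fail to reject H₀ at α = 0.01

Answer: z = -1.5008, fail to reject H₀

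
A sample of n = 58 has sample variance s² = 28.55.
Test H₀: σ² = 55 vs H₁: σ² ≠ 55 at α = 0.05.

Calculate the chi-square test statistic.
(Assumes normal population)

Answer: χ² = 29.5882, reject H₀

Derivation:
df = n - 1 = 57
χ² = (n-1)s²/σ₀² = 57×28.55/55 = 29.5882
Critical values: χ²_{0.975,57} = 38.027, χ²_{0.025,57} = 79.752
Rejection region: χ² < 38.027 or χ² > 79.752
Decision: reject H₀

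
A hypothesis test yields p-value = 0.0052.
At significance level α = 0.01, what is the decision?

Answer: reject H₀

Derivation:
Compare p-value to α:
0.0052 < 0.01
Decision: reject H₀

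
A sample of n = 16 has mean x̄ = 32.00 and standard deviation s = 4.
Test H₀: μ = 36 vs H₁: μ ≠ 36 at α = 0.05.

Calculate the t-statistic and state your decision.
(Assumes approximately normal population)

df = n - 1 = 15
SE = s/√n = 4/√16 = 1.0000
t = (x̄ - μ₀)/SE = (32.00 - 36)/1.0000 = -4.0000
Critical value: t_{0.025,15} = ±2.131
p-value ≈ 0.0012
Decision: reject H₀

Answer: t = -4.0000, reject H₀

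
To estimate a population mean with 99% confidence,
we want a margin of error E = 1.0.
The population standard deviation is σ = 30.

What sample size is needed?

z_0.005 = 2.576
n = (z×σ/E)² = (2.576×30/1.0)²
n = 5972.1984
Round up: n = 5973

Answer: n = 5973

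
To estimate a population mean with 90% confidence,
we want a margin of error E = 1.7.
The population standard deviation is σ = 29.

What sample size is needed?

z_0.05 = 1.645
n = (z×σ/E)² = (1.645×29/1.7)²
n = 787.4626
Round up: n = 788

Answer: n = 788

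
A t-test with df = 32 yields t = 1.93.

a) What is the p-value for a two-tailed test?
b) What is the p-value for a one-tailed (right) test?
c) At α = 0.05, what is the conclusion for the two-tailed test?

Using t-distribution with df = 32:
a) Two-tailed: p = 2×P(T > 1.93) = 0.0625
b) One-tailed: p = P(T > 1.93) = 0.0313
c) 0.0625 ≥ 0.05, fail to reject H₀

Answer: a) 0.0625, b) 0.0313, c) fail to reject H₀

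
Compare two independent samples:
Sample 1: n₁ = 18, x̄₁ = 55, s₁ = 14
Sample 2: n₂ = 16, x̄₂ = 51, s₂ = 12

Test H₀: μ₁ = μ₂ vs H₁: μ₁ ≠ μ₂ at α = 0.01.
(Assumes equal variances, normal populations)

Pooled variance: s²_p = [17×14² + 15×12²]/(32) = 171.6250
s_p = 13.1006
SE = s_p×√(1/n₁ + 1/n₂) = 13.1006×√(1/18 + 1/16) = 4.5013
t = (x̄₁ - x̄₂)/SE = (55 - 51)/4.5013 = 0.8886
df = 32, t-critical = ±2.738
Decision: fail to reject H₀

Answer: t = 0.8886, fail to reject H₀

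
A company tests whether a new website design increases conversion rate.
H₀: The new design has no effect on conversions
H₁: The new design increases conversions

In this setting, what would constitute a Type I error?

Answer: Switching to a new design that doesn't actually help

Derivation:
Type I error: rejecting H₀ when it is actually true (false positive).
Type II error: failing to reject H₀ when H₁ is actually true (false negative).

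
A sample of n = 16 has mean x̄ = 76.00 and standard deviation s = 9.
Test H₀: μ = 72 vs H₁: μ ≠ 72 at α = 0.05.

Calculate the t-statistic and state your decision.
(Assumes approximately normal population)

Answer: t = 1.7778, fail to reject H₀

Derivation:
df = n - 1 = 15
SE = s/√n = 9/√16 = 2.2500
t = (x̄ - μ₀)/SE = (76.00 - 72)/2.2500 = 1.7778
Critical value: t_{0.025,15} = ±2.131
p-value ≈ 0.0957
Decision: fail to reject H₀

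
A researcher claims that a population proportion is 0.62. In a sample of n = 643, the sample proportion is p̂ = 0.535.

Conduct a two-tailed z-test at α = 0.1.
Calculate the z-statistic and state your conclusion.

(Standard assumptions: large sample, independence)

Answer: z = -4.4405, reject H₀

Derivation:
H₀: p = 0.62, H₁: p ≠ 0.62
Standard error: SE = √(p₀(1-p₀)/n) = √(0.62×0.38/643) = 0.019142
z-statistic: z = (p̂ - p₀)/SE = (0.535 - 0.62)/0.019142 = -4.4405
Critical value: z_0.05 = ±1.645
p-value < 0.0001
Decision: reject H₀ at α = 0.1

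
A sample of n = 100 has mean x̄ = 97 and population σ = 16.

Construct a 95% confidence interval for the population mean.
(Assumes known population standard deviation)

Confidence level: 95%, α = 0.05
z_0.025 = 1.960
SE = σ/√n = 16/√100 = 1.6000
Margin of error = 1.960 × 1.6000 = 3.1360
CI: x̄ ± margin = 97 ± 3.1360
CI: (93.8640, 100.1360)

Answer: (93.8640, 100.1360)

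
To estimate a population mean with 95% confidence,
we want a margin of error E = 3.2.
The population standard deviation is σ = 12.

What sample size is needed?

Answer: n = 55

Derivation:
z_0.025 = 1.960
n = (z×σ/E)² = (1.960×12/3.2)²
n = 54.0225
Round up: n = 55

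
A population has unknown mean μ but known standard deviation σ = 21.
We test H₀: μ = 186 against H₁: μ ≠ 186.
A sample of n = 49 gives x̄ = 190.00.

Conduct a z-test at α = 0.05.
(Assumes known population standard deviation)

Standard error: SE = σ/√n = 21/√49 = 3.0000
z-statistic: z = (x̄ - μ₀)/SE = (190.00 - 186)/3.0000 = 1.3333
Critical value: ±1.960
p-value = 0.1824
Decision: fail to reject H₀

Answer: z = 1.3333, fail to reject H₀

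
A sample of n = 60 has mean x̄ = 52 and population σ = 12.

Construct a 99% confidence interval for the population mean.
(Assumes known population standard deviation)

Answer: (48.0093, 55.9907)

Derivation:
Confidence level: 99%, α = 0.01
z_0.005 = 2.576
SE = σ/√n = 12/√60 = 1.5492
Margin of error = 2.576 × 1.5492 = 3.9907
CI: x̄ ± margin = 52 ± 3.9907
CI: (48.0093, 55.9907)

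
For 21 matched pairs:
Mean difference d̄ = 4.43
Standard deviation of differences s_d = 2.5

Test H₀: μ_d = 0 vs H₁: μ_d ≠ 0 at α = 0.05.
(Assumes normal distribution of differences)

Answer: t = 8.1210, reject H₀

Derivation:
df = n - 1 = 20
SE = s_d/√n = 2.5/√21 = 0.5455
t = d̄/SE = 4.43/0.5455 = 8.1210
Critical value: t_{0.025,20} = ±2.086
p-value < 0.0001
Decision: reject H₀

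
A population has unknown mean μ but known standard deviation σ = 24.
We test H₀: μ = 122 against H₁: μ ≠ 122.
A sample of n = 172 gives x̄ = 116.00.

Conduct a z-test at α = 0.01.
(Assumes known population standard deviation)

Answer: z = -3.2787, reject H₀

Derivation:
Standard error: SE = σ/√n = 24/√172 = 1.8300
z-statistic: z = (x̄ - μ₀)/SE = (116.00 - 122)/1.8300 = -3.2787
Critical value: ±2.576
p-value = 0.0010
Decision: reject H₀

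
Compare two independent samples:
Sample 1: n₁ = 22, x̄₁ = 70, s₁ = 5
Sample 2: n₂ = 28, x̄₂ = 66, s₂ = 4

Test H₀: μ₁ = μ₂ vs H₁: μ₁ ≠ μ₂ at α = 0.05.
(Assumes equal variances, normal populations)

Answer: t = 3.1444, reject H₀

Derivation:
Pooled variance: s²_p = [21×5² + 27×4²]/(48) = 19.9375
s_p = 4.4651
SE = s_p×√(1/n₁ + 1/n₂) = 4.4651×√(1/22 + 1/28) = 1.2721
t = (x̄₁ - x̄₂)/SE = (70 - 66)/1.2721 = 3.1444
df = 48, t-critical = ±2.011
Decision: reject H₀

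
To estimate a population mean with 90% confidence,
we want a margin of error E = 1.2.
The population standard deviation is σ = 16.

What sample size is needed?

Answer: n = 482

Derivation:
z_0.05 = 1.645
n = (z×σ/E)² = (1.645×16/1.2)²
n = 481.0711
Round up: n = 482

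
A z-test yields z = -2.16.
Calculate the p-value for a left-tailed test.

Answer: p-value ≈ 0.0154

Derivation:
For z = -2.16:
p = P(Z < -2.16) = Φ(-2.16) = 0.0154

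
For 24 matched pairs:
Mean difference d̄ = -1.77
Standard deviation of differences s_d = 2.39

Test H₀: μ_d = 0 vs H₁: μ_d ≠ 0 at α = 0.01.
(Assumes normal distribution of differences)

df = n - 1 = 23
SE = s_d/√n = 2.39/√24 = 0.4879
t = d̄/SE = -1.77/0.4879 = -3.6278
Critical value: t_{0.005,23} = ±2.807
p-value ≈ 0.0014
Decision: reject H₀

Answer: t = -3.6278, reject H₀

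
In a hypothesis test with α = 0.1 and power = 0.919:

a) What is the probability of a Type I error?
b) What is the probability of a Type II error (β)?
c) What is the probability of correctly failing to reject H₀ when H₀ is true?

a) Type I error probability = α = 0.1
b) Power = P(reject H₀ | H₁ true) = 1 - β = 0.919, so Type II error probability = β = 1 - Power = 0.081
c) P(fail to reject H₀ | H₀ true) = 1 - α = 0.9

Answer: a) 0.1, b) 0.081, c) 0.9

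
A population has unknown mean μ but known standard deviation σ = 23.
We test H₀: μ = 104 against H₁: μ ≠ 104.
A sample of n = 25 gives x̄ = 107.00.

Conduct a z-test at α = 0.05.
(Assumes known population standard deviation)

Standard error: SE = σ/√n = 23/√25 = 4.6000
z-statistic: z = (x̄ - μ₀)/SE = (107.00 - 104)/4.6000 = 0.6522
Critical value: ±1.960
p-value = 0.5143
Decision: fail to reject H₀

Answer: z = 0.6522, fail to reject H₀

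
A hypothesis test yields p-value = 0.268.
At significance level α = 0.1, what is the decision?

Compare p-value to α:
0.268 ≥ 0.1
Decision: fail to reject H₀

Answer: fail to reject H₀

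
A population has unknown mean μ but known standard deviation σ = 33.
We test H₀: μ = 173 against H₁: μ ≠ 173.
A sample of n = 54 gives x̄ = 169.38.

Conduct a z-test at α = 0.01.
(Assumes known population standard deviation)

Standard error: SE = σ/√n = 33/√54 = 4.4907
z-statistic: z = (x̄ - μ₀)/SE = (169.38 - 173)/4.4907 = -0.8061
Critical value: ±2.576
p-value = 0.4202
Decision: fail to reject H₀

Answer: z = -0.8061, fail to reject H₀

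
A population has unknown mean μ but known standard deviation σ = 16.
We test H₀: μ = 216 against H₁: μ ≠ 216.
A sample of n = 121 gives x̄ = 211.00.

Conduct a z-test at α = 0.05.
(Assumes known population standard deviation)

Answer: z = -3.4376, reject H₀

Derivation:
Standard error: SE = σ/√n = 16/√121 = 1.4545
z-statistic: z = (x̄ - μ₀)/SE = (211.00 - 216)/1.4545 = -3.4376
Critical value: ±1.960
p-value = 0.0006
Decision: reject H₀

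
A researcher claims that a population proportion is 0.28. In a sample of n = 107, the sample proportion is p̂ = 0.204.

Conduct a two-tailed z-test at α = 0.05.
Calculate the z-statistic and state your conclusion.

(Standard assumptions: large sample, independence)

Answer: z = -1.7509, fail to reject H₀

Derivation:
H₀: p = 0.28, H₁: p ≠ 0.28
Standard error: SE = √(p₀(1-p₀)/n) = √(0.28×0.72/107) = 0.043406
z-statistic: z = (p̂ - p₀)/SE = (0.204 - 0.28)/0.043406 = -1.7509
Critical value: z_0.025 = ±1.960
p-value = 0.0800
Decision: fail to reject H₀ at α = 0.05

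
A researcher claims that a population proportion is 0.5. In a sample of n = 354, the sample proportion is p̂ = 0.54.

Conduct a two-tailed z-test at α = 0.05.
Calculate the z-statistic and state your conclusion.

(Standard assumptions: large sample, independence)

Answer: z = 1.5052, fail to reject H₀

Derivation:
H₀: p = 0.5, H₁: p ≠ 0.5
Standard error: SE = √(p₀(1-p₀)/n) = √(0.5×0.5/354) = 0.026575
z-statistic: z = (p̂ - p₀)/SE = (0.54 - 0.5)/0.026575 = 1.5052
Critical value: z_0.025 = ±1.960
p-value = 0.1323
Decision: fail to reject H₀ at α = 0.05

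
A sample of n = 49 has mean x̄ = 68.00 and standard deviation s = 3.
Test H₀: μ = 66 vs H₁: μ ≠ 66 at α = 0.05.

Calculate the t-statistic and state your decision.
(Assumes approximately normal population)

df = n - 1 = 48
SE = s/√n = 3/√49 = 0.4286
t = (x̄ - μ₀)/SE = (68.00 - 66)/0.4286 = 4.6664
Critical value: t_{0.025,48} = ±2.011
p-value < 0.0001
Decision: reject H₀

Answer: t = 4.6664, reject H₀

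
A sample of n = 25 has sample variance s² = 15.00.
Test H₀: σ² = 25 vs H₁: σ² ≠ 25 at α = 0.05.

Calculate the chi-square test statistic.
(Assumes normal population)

Answer: χ² = 14.4000, fail to reject H₀

Derivation:
df = n - 1 = 24
χ² = (n-1)s²/σ₀² = 24×15.00/25 = 14.4000
Critical values: χ²_{0.975,24} = 12.401, χ²_{0.025,24} = 39.364
Rejection region: χ² < 12.401 or χ² > 39.364
Decision: fail to reject H₀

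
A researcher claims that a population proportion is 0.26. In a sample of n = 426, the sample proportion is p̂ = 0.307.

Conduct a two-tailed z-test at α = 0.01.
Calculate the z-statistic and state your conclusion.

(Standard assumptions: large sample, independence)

Answer: z = 2.2116, fail to reject H₀

Derivation:
H₀: p = 0.26, H₁: p ≠ 0.26
Standard error: SE = √(p₀(1-p₀)/n) = √(0.26×0.74/426) = 0.021252
z-statistic: z = (p̂ - p₀)/SE = (0.307 - 0.26)/0.021252 = 2.2116
Critical value: z_0.005 = ±2.576
p-value = 0.0270
Decision: fail to reject H₀ at α = 0.01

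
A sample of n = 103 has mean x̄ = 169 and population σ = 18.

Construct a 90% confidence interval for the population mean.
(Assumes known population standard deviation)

Confidence level: 90%, α = 0.1
z_0.05 = 1.645
SE = σ/√n = 18/√103 = 1.7736
Margin of error = 1.645 × 1.7736 = 2.9176
CI: x̄ ± margin = 169 ± 2.9176
CI: (166.0824, 171.9176)

Answer: (166.0824, 171.9176)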